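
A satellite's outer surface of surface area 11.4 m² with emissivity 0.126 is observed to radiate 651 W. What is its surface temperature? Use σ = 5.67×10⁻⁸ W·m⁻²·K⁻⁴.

T ≈ 299 K

From P = εσAT⁴, T = (P / εσA)^(1/4) = (651 / (0.126 × 5.67×10⁻⁸ × 11.4))^(1/4).
T = (7.99×10^9)^(1/4) = 299 K.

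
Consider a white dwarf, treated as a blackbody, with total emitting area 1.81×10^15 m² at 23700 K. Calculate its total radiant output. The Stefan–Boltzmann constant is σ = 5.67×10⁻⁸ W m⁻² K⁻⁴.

P = σAT⁴ = 5.67×10⁻⁸ × 1.81×10^15 × (23700)⁴ = 5.67×10⁻⁸ × 1.81×10^15 × 3.15×10^17.
P = 3.24×10^25 W.

P ≈ 3.24×10^25 W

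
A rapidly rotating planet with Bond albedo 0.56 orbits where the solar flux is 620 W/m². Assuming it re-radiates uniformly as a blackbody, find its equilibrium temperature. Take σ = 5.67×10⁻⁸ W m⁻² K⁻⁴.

Power absorbed = (1−a)S·πR²; power emitted = 4πR²σT⁴. Equating and cancelling πR²:
T = ((1−a)S / 4σ)^(1/4) = (273 / (4 × 5.67×10⁻⁸))^(1/4) = (1.20×10^9)^(1/4).
T = 186 K.

T ≈ 186 K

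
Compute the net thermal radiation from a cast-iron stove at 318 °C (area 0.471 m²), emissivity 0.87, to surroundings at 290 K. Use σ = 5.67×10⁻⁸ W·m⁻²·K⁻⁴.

Convert: 318 °C = 591 K.
Q = εσA(T⁴ − T_s⁴). T⁴ − T_s⁴ = (591)⁴ − (290)⁴ = 1.22×10^11 − 7.07×10^9 = 1.15×10^11 K⁴.
Q = 0.87 × 5.67×10⁻⁸ × 0.471 × 1.15×10^11 = 2670 W.

Q ≈ 2670 W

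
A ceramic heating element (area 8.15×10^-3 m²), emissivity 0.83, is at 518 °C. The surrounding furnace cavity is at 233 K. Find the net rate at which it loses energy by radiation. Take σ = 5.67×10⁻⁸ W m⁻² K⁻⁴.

Q ≈ 149 W

Convert: 518 °C = 791 K.
Q = εσA(T⁴ − T_s⁴). T⁴ − T_s⁴ = (791)⁴ − (233)⁴ = 3.91×10^11 − 2.95×10^9 = 3.89×10^11 K⁴.
Q = 0.83 × 5.67×10⁻⁸ × 8.15×10^-3 × 3.89×10^11 = 149 W.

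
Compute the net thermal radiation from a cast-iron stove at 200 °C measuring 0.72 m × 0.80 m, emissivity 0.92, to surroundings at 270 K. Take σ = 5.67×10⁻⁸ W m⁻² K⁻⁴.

A = 0.72 × 0.80 = 0.576 m².
Convert: 200 °C = 473 K.
Q = εσA(T⁴ − T_s⁴). T⁴ − T_s⁴ = (473)⁴ − (270)⁴ = 5.01×10^10 − 5.31×10^9 = 4.47×10^10 K⁴.
Q = 0.92 × 5.67×10⁻⁸ × 0.576 × 4.47×10^10 = 1340 W.

Q ≈ 1340 W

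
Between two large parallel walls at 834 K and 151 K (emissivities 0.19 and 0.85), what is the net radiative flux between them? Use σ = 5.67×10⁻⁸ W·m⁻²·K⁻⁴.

q ≈ 5040 W/m²

For two large parallel gray plates, q = σ(T₁⁴ − T₂⁴) / (1/ε₁ + 1/ε₂ − 1).
1/ε₁ + 1/ε₂ − 1 = 1/0.19 + 1/0.85 − 1 = 5.440.
T₁⁴ − T₂⁴ = 4.84×10^11 − 5.20×10^8 = 4.83×10^11 K⁴.
q = 5.67×10⁻⁸ × 4.83×10^11 / 5.440 = 5040 W/m².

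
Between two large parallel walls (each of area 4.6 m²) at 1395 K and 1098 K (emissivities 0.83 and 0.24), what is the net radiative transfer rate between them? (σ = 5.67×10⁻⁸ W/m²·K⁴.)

Q ≈ 1.39×10^5 W

For two large parallel gray plates, q = σ(T₁⁴ − T₂⁴) / (1/ε₁ + 1/ε₂ − 1).
1/ε₁ + 1/ε₂ − 1 = 1/0.83 + 1/0.24 − 1 = 4.371.
T₁⁴ − T₂⁴ = 3.79×10^12 − 1.45×10^12 = 2.33×10^12 K⁴.
q = 5.67×10⁻⁸ × 2.33×10^12 / 4.371 = 30300 W/m².
Q = q·A = 30300 × 4.6 = 1.39×10^5 W.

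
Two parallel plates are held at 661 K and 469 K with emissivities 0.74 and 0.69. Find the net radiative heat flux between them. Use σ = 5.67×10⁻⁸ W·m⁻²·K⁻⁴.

For two large parallel gray plates, q = σ(T₁⁴ − T₂⁴) / (1/ε₁ + 1/ε₂ − 1).
1/ε₁ + 1/ε₂ − 1 = 1/0.74 + 1/0.69 − 1 = 1.801.
T₁⁴ − T₂⁴ = 1.91×10^11 − 4.84×10^10 = 1.43×10^11 K⁴.
q = 5.67×10⁻⁸ × 1.43×10^11 / 1.801 = 4490 W/m².

q ≈ 4490 W/m²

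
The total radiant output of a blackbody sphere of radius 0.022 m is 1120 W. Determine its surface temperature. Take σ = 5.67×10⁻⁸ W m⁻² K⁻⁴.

A = 4πr² = 4π × (0.022)² = 6.08×10^-3 m².
From P = σAT⁴, T = (P / σA)^(1/4) = (1120 / (5.67×10⁻⁸ × 6.08×10^-3))^(1/4).
T = (3.25×10^12)^(1/4) = 1340 K.

T ≈ 1340 K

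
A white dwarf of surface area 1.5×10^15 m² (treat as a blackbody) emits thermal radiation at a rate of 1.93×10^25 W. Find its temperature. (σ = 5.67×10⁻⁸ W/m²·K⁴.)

T ≈ 21800 K

From P = σAT⁴, T = (P / σA)^(1/4) = (1.93×10^25 / (5.67×10⁻⁸ × 1.50×10^15))^(1/4).
T = (2.27×10^17)^(1/4) = 21800 K.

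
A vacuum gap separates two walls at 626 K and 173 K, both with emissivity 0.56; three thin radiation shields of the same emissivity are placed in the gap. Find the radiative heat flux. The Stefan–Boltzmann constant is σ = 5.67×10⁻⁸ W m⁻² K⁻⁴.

Each of the 4 gaps contributes resistance (2/ε − 1) = 2/0.56 − 1 = 2.571; total = 10.29.
q = σ(T₁⁴ − T₂⁴) / 10.29 = 5.67×10⁻⁸ × 1.53×10^11 / 10.29 = 842 W/m².

q ≈ 842 W/m²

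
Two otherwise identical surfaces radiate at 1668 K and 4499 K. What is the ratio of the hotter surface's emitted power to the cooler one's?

ratio ≈ 52.9

P ∝ T⁴, so the ratio is (4499/1668)⁴ = (2.697)⁴ = 52.9.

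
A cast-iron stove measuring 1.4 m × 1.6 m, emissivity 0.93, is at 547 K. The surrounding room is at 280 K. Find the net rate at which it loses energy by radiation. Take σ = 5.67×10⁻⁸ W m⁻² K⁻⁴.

Q ≈ 9850 W

A = 1.4 × 1.6 = 2.24 m².
Q = εσA(T⁴ − T_s⁴). T⁴ − T_s⁴ = (547)⁴ − (280)⁴ = 8.95×10^10 − 6.15×10^9 = 8.34×10^10 K⁴.
Q = 0.93 × 5.67×10⁻⁸ × 2.24 × 8.34×10^10 = 9850 W.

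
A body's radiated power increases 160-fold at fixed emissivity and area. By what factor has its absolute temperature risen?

factor ≈ 3.56

P ∝ T⁴ ⇒ T ∝ P^(1/4), so T scales by (160)^(1/4) = 3.56.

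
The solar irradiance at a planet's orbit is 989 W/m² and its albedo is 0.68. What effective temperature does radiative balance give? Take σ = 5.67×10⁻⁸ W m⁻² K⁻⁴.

T ≈ 193 K

Power absorbed = (1−a)S·πR²; power emitted = 4πR²σT⁴. Equating and cancelling πR²:
T = ((1−a)S / 4σ)^(1/4) = (316 / (4 × 5.67×10⁻⁸))^(1/4) = (1.40×10^9)^(1/4).
T = 193 K.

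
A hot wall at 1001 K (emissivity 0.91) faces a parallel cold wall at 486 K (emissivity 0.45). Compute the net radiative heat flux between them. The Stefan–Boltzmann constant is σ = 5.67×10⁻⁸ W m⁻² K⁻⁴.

For two large parallel gray plates, q = σ(T₁⁴ − T₂⁴) / (1/ε₁ + 1/ε₂ − 1).
1/ε₁ + 1/ε₂ − 1 = 1/0.91 + 1/0.45 − 1 = 2.321.
T₁⁴ − T₂⁴ = 1.00×10^12 − 5.58×10^10 = 9.48×10^11 K⁴.
q = 5.67×10⁻⁸ × 9.48×10^11 / 2.321 = 23200 W/m².

q ≈ 23200 W/m²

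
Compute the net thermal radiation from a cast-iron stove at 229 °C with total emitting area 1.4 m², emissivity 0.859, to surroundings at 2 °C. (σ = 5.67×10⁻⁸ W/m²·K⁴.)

Convert: 229 °C = 502 K; 2 °C = 275 K.
Q = εσA(T⁴ − T_s⁴). T⁴ − T_s⁴ = (502)⁴ − (275)⁴ = 6.35×10^10 − 5.72×10^9 = 5.78×10^10 K⁴.
Q = 0.859 × 5.67×10⁻⁸ × 1.40 × 5.78×10^10 = 3940 W.

Q ≈ 3940 W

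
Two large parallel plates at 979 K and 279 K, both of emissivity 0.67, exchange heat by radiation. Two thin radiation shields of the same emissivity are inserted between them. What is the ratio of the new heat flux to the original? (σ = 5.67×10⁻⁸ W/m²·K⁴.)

With N identical shields there are N+1 = 3 gaps in series, each with the same radiative resistance, so the flux falls to 1/(N+1) of its unshielded value.

ratio ≈ 0.333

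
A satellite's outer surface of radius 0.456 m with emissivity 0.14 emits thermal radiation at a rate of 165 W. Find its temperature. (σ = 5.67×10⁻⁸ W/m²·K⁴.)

T ≈ 299 K

A = 4πr² = 4π × (0.456)² = 2.61 m².
From P = εσAT⁴, T = (P / εσA)^(1/4) = (165 / (0.14 × 5.67×10⁻⁸ × 2.61))^(1/4).
T = (7.95×10^9)^(1/4) = 299 K.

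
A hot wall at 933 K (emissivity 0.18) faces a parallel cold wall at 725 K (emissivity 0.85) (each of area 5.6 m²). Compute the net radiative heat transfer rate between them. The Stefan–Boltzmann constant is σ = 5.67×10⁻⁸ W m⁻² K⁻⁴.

For two large parallel gray plates, q = σ(T₁⁴ − T₂⁴) / (1/ε₁ + 1/ε₂ − 1).
1/ε₁ + 1/ε₂ − 1 = 1/0.18 + 1/0.85 − 1 = 5.732.
T₁⁴ − T₂⁴ = 7.58×10^11 − 2.76×10^11 = 4.81×10^11 K⁴.
q = 5.67×10⁻⁸ × 4.81×10^11 / 5.732 = 4760 W/m².
Q = q·A = 4760 × 5.6 = 26700 W.

Q ≈ 26700 W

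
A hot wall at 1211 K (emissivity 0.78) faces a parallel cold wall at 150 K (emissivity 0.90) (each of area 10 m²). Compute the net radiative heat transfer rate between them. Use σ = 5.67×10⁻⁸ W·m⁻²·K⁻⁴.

Q ≈ 8.75×10^5 W

For two large parallel gray plates, q = σ(T₁⁴ − T₂⁴) / (1/ε₁ + 1/ε₂ − 1).
1/ε₁ + 1/ε₂ − 1 = 1/0.78 + 1/0.90 − 1 = 1.393.
T₁⁴ − T₂⁴ = 2.15×10^12 − 5.06×10^8 = 2.15×10^12 K⁴.
q = 5.67×10⁻⁸ × 2.15×10^12 / 1.393 = 87500 W/m².
Q = q·A = 87500 × 10 = 8.75×10^5 W.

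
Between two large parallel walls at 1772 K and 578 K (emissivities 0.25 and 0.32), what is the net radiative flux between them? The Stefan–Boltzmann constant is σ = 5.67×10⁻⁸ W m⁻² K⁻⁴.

q ≈ 90200 W/m²

For two large parallel gray plates, q = σ(T₁⁴ − T₂⁴) / (1/ε₁ + 1/ε₂ − 1).
1/ε₁ + 1/ε₂ − 1 = 1/0.25 + 1/0.32 − 1 = 6.125.
T₁⁴ − T₂⁴ = 9.86×10^12 − 1.12×10^11 = 9.75×10^12 K⁴.
q = 5.67×10⁻⁸ × 9.75×10^12 / 6.125 = 90200 W/m².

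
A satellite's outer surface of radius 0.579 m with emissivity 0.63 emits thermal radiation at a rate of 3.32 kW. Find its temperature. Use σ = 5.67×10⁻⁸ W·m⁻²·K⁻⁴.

A = 4πr² = 4π × (0.579)² = 4.21 m².
From P = εσAT⁴, T = (P / εσA)^(1/4) = (3320 / (0.63 × 5.67×10⁻⁸ × 4.21))^(1/4).
T = (2.21×10^10)^(1/4) = 385 K.

T ≈ 385 K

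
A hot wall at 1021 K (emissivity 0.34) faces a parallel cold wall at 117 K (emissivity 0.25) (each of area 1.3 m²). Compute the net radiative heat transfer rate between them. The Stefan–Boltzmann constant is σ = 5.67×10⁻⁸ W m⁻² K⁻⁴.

For two large parallel gray plates, q = σ(T₁⁴ − T₂⁴) / (1/ε₁ + 1/ε₂ − 1).
1/ε₁ + 1/ε₂ − 1 = 1/0.34 + 1/0.25 − 1 = 5.941.
T₁⁴ − T₂⁴ = 1.09×10^12 − 1.87×10^8 = 1.09×10^12 K⁴.
q = 5.67×10⁻⁸ × 1.09×10^12 / 5.941 = 10400 W/m².
Q = q·A = 10400 × 1.3 = 13500 W.

Q ≈ 13500 W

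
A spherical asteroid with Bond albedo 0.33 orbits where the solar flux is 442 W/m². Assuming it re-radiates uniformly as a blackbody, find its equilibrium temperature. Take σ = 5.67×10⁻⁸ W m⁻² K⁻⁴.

Power absorbed = (1−a)S·πR²; power emitted = 4πR²σT⁴. Equating and cancelling πR²:
T = ((1−a)S / 4σ)^(1/4) = (296 / (4 × 5.67×10⁻⁸))^(1/4) = (1.31×10^9)^(1/4).
T = 190 K.

T ≈ 190 K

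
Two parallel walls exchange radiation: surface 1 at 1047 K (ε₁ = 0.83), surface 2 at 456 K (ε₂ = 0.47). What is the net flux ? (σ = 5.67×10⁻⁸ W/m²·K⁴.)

q ≈ 28200 W/m²

For two large parallel gray plates, q = σ(T₁⁴ − T₂⁴) / (1/ε₁ + 1/ε₂ − 1).
1/ε₁ + 1/ε₂ − 1 = 1/0.83 + 1/0.47 − 1 = 2.332.
T₁⁴ − T₂⁴ = 1.20×10^12 − 4.32×10^10 = 1.16×10^12 K⁴.
q = 5.67×10⁻⁸ × 1.16×10^12 / 2.332 = 28200 W/m².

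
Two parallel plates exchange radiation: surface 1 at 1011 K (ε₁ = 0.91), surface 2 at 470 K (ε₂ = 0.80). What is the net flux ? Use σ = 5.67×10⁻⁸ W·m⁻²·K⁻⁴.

q ≈ 41900 W/m²

For two large parallel gray plates, q = σ(T₁⁴ − T₂⁴) / (1/ε₁ + 1/ε₂ − 1).
1/ε₁ + 1/ε₂ − 1 = 1/0.91 + 1/0.80 − 1 = 1.349.
T₁⁴ − T₂⁴ = 1.04×10^12 − 4.88×10^10 = 9.96×10^11 K⁴.
q = 5.67×10⁻⁸ × 9.96×10^11 / 1.349 = 41900 W/m².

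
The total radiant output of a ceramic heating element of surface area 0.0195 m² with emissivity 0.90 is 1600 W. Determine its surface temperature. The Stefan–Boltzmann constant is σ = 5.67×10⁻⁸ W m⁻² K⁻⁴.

From P = εσAT⁴, T = (P / εσA)^(1/4) = (1600 / (0.90 × 5.67×10⁻⁸ × 0.0195))^(1/4).
T = (1.61×10^12)^(1/4) = 1130 K.

T ≈ 1130 K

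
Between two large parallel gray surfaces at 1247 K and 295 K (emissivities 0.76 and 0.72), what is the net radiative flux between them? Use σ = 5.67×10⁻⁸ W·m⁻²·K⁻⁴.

For two large parallel gray plates, q = σ(T₁⁴ − T₂⁴) / (1/ε₁ + 1/ε₂ − 1).
1/ε₁ + 1/ε₂ − 1 = 1/0.76 + 1/0.72 − 1 = 1.705.
T₁⁴ − T₂⁴ = 2.42×10^12 − 7.57×10^9 = 2.41×10^12 K⁴.
q = 5.67×10⁻⁸ × 2.41×10^12 / 1.705 = 80200 W/m².

q ≈ 80200 W/m²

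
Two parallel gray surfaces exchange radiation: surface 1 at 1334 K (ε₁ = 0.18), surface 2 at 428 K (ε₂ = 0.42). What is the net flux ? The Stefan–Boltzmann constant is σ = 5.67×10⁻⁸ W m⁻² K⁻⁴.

q ≈ 25600 W/m²

For two large parallel gray plates, q = σ(T₁⁴ − T₂⁴) / (1/ε₁ + 1/ε₂ − 1).
1/ε₁ + 1/ε₂ − 1 = 1/0.18 + 1/0.42 − 1 = 6.937.
T₁⁴ − T₂⁴ = 3.17×10^12 − 3.36×10^10 = 3.13×10^12 K⁴.
q = 5.67×10⁻⁸ × 3.13×10^12 / 6.937 = 25600 W/m².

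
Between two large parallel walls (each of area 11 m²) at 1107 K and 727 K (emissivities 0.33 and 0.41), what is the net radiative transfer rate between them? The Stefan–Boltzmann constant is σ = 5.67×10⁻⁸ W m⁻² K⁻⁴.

For two large parallel gray plates, q = σ(T₁⁴ − T₂⁴) / (1/ε₁ + 1/ε₂ − 1).
1/ε₁ + 1/ε₂ − 1 = 1/0.33 + 1/0.41 − 1 = 4.469.
T₁⁴ − T₂⁴ = 1.50×10^12 − 2.79×10^11 = 1.22×10^12 K⁴.
q = 5.67×10⁻⁸ × 1.22×10^12 / 4.469 = 15500 W/m².
Q = q·A = 15500 × 11 = 1.71×10^5 W.

Q ≈ 1.71×10^5 W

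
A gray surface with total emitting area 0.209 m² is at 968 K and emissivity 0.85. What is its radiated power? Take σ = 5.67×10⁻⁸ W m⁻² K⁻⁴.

P ≈ 8840 W

P = εσAT⁴ = 0.85 × 5.67×10⁻⁸ × 0.209 × (968)⁴ = 0.85 × 5.67×10⁻⁸ × 0.209 × 8.78×10^11.
P = 8840 W.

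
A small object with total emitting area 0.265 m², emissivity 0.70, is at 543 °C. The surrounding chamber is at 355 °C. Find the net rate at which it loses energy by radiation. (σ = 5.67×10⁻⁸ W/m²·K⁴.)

Convert: 543 °C = 816 K; 355 °C = 628 K.
Q = εσA(T⁴ − T_s⁴). T⁴ − T_s⁴ = (816)⁴ − (628)⁴ = 4.43×10^11 − 1.56×10^11 = 2.88×10^11 K⁴.
Q = 0.70 × 5.67×10⁻⁸ × 0.265 × 2.88×10^11 = 3030 W.

Q ≈ 3030 W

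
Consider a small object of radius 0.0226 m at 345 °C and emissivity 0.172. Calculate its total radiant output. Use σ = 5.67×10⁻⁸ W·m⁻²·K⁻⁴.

P ≈ 9.13 W

A = 4πr² = 4π × (0.0226)² = 6.42×10^-3 m².
345 °C = 618 K.
Stefan–Boltzmann: P = εσAT⁴ = 0.172 × 5.67×10⁻⁸ × 6.42×10^-3 × (618)⁴ = 0.172 × 5.67×10⁻⁸ × 6.42×10^-3 × 1.46×10^11.
P = 9.13 W.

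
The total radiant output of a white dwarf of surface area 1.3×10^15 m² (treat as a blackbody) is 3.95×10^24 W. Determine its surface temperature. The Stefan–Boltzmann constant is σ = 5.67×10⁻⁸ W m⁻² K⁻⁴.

From P = σAT⁴, T = (P / σA)^(1/4) = (3.95×10^24 / (5.67×10⁻⁸ × 1.30×10^15))^(1/4).
T = (5.36×10^16)^(1/4) = 15200 K.

T ≈ 15200 K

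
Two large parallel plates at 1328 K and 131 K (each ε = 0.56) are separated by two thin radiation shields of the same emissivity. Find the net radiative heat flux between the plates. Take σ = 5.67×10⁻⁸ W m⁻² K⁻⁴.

Each of the 3 gaps contributes resistance (2/ε − 1) = 2/0.56 − 1 = 2.571; total = 7.714.
q = σ(T₁⁴ − T₂⁴) / 7.714 = 5.67×10⁻⁸ × 3.11×10^12 / 7.714 = 22900 W/m².

q ≈ 22900 W/m²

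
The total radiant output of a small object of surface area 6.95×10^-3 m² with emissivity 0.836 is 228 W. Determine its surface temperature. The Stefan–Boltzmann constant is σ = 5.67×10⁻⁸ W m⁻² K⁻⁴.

T ≈ 912 K

From P = εσAT⁴, T = (P / εσA)^(1/4) = (228 / (0.836 × 5.67×10⁻⁸ × 6.95×10^-3))^(1/4).
T = (6.92×10^11)^(1/4) = 912 K.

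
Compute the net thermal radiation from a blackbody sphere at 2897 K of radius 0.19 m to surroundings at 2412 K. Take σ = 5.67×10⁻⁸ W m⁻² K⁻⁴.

Q ≈ 9.41×10^5 W

A = 4πr² = 4π × (0.19)² = 0.454 m².
Q = σA(T⁴ − T_s⁴). T⁴ − T_s⁴ = (2897)⁴ − (2412)⁴ = 7.04×10^13 − 3.38×10^13 = 3.66×10^13 K⁴.
Q = 5.67×10⁻⁸ × 0.454 × 3.66×10^13 = 9.41×10^5 W.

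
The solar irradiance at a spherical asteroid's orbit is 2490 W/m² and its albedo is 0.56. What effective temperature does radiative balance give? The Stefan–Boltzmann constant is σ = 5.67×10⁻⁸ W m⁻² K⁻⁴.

Power absorbed = (1−a)S·πR²; power emitted = 4πR²σT⁴. Equating and cancelling πR²:
T = ((1−a)S / 4σ)^(1/4) = (1100 / (4 × 5.67×10⁻⁸))^(1/4) = (4.83×10^9)^(1/4).
T = 264 K.

T ≈ 264 K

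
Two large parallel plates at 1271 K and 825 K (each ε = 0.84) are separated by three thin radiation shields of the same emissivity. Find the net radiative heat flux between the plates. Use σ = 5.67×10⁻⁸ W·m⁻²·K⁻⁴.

q ≈ 22000 W/m²

Each of the 4 gaps contributes resistance (2/ε − 1) = 2/0.84 − 1 = 1.381; total = 5.524.
q = σ(T₁⁴ − T₂⁴) / 5.524 = 5.67×10⁻⁸ × 2.15×10^12 / 5.524 = 22000 W/m².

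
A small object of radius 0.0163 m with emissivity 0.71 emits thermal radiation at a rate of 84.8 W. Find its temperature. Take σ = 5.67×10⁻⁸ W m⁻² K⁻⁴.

A = 4πr² = 4π × (0.0163)² = 3.34×10^-3 m².
From P = εσAT⁴, T = (P / εσA)^(1/4) = (84.8 / (0.71 × 5.67×10⁻⁸ × 3.34×10^-3))^(1/4).
T = (6.31×10^11)^(1/4) = 891 K.

T ≈ 891 K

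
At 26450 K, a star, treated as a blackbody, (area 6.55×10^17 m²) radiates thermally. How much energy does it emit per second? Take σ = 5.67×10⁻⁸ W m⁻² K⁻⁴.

P ≈ 1.82×10^28 W

P = σAT⁴ = 5.67×10⁻⁸ × 6.55×10^17 × (26450)⁴ = 5.67×10⁻⁸ × 6.55×10^17 × 4.89×10^17.
P = 1.82×10^28 W.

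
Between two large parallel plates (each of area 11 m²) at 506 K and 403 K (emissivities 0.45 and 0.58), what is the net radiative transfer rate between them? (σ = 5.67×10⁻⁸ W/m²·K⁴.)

Q ≈ 8290 W

For two large parallel gray plates, q = σ(T₁⁴ − T₂⁴) / (1/ε₁ + 1/ε₂ − 1).
1/ε₁ + 1/ε₂ − 1 = 1/0.45 + 1/0.58 − 1 = 2.946.
T₁⁴ − T₂⁴ = 6.56×10^10 − 2.64×10^10 = 3.92×10^10 K⁴.
q = 5.67×10⁻⁸ × 3.92×10^10 / 2.946 = 754 W/m².
Q = q·A = 754 × 11 = 8290 W.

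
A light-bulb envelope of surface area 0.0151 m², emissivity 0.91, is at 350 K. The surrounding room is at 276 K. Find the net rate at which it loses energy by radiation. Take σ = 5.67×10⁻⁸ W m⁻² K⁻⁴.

Q = εσA(T⁴ − T_s⁴). T⁴ − T_s⁴ = (350)⁴ − (276)⁴ = 1.50×10^10 − 5.80×10^9 = 9.20×10^9 K⁴.
Q = 0.91 × 5.67×10⁻⁸ × 0.0151 × 9.20×10^9 = 7.17 W.

Q ≈ 7.17 W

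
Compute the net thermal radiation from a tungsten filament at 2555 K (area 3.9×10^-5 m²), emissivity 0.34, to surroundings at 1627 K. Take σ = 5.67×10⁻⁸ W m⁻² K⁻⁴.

Q = εσA(T⁴ − T_s⁴). T⁴ − T_s⁴ = (2555)⁴ − (1627)⁴ = 4.26×10^13 − 7.01×10^12 = 3.56×10^13 K⁴.
Q = 0.34 × 5.67×10⁻⁸ × 3.90×10^-5 × 3.56×10^13 = 26.8 W.

Q ≈ 26.8 W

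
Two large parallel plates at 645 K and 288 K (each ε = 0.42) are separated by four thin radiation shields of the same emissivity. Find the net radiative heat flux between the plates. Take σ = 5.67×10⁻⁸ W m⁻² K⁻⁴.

q ≈ 501 W/m²

Each of the 5 gaps contributes resistance (2/ε − 1) = 2/0.42 − 1 = 3.762; total = 18.81.
q = σ(T₁⁴ − T₂⁴) / 18.81 = 5.67×10⁻⁸ × 1.66×10^11 / 18.81 = 501 W/m².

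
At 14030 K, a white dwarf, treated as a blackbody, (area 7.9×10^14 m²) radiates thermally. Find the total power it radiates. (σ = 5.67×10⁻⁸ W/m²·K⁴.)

P = σAT⁴ = 5.67×10⁻⁸ × 7.90×10^14 × (14030)⁴ = 5.67×10⁻⁸ × 7.90×10^14 × 3.87×10^16.
P = 1.74×10^24 W.

P ≈ 1.74×10^24 W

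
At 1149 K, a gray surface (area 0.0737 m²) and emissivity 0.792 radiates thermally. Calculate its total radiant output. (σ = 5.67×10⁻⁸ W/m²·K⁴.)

P ≈ 5770 W

P = εσAT⁴ = 0.792 × 5.67×10⁻⁸ × 0.0737 × (1149)⁴ = 0.792 × 5.67×10⁻⁸ × 0.0737 × 1.74×10^12.
P = 5770 W.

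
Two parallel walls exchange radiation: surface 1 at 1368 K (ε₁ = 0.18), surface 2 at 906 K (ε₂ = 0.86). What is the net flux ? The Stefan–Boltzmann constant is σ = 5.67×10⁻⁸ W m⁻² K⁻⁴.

For two large parallel gray plates, q = σ(T₁⁴ − T₂⁴) / (1/ε₁ + 1/ε₂ − 1).
1/ε₁ + 1/ε₂ − 1 = 1/0.18 + 1/0.86 − 1 = 5.718.
T₁⁴ − T₂⁴ = 3.50×10^12 − 6.74×10^11 = 2.83×10^12 K⁴.
q = 5.67×10⁻⁸ × 2.83×10^12 / 5.718 = 28000 W/m².

q ≈ 28000 W/m²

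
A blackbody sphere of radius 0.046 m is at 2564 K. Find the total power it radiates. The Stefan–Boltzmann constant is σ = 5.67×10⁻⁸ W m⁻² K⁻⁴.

P ≈ 65200 W

A = 4πr² = 4π × (0.046)² = 0.0266 m².
P = σAT⁴ = 5.67×10⁻⁸ × 0.0266 × (2564)⁴ = 5.67×10⁻⁸ × 0.0266 × 4.32×10^13.
P = 65200 W.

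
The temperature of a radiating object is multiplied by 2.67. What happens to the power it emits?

factor ≈ 50.8

P ∝ T⁴, so the power scales as (2.67)⁴ = 50.8.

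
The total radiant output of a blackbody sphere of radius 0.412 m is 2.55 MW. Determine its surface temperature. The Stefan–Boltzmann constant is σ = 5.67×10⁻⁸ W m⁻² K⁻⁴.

A = 4πr² = 4π × (0.412)² = 2.13 m².
From P = σAT⁴, T = (P / σA)^(1/4) = (2.55×10^6 / (5.67×10⁻⁸ × 2.13))^(1/4).
T = (2.11×10^13)^(1/4) = 2140 K.

T ≈ 2140 K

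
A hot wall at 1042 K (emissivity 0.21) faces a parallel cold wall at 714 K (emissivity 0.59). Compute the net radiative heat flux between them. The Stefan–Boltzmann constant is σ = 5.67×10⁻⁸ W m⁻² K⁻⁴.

q ≈ 9550 W/m²

For two large parallel gray plates, q = σ(T₁⁴ − T₂⁴) / (1/ε₁ + 1/ε₂ − 1).
1/ε₁ + 1/ε₂ − 1 = 1/0.21 + 1/0.59 − 1 = 5.457.
T₁⁴ − T₂⁴ = 1.18×10^12 − 2.60×10^11 = 9.19×10^11 K⁴.
q = 5.67×10⁻⁸ × 9.19×10^11 / 5.457 = 9550 W/m².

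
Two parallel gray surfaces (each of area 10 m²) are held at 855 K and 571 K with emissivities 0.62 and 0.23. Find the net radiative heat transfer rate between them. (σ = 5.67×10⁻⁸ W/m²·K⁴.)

Q ≈ 48900 W

For two large parallel gray plates, q = σ(T₁⁴ − T₂⁴) / (1/ε₁ + 1/ε₂ − 1).
1/ε₁ + 1/ε₂ − 1 = 1/0.62 + 1/0.23 − 1 = 4.961.
T₁⁴ − T₂⁴ = 5.34×10^11 − 1.06×10^11 = 4.28×10^11 K⁴.
q = 5.67×10⁻⁸ × 4.28×10^11 / 4.961 = 4890 W/m².
Q = q·A = 4890 × 10 = 48900 W.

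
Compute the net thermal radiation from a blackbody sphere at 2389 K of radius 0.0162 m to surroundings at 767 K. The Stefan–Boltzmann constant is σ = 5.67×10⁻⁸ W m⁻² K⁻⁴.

Q ≈ 6030 W

A = 4πr² = 4π × (0.0162)² = 3.30×10^-3 m².
Q = σA(T⁴ − T_s⁴). T⁴ − T_s⁴ = (2389)⁴ − (767)⁴ = 3.26×10^13 − 3.46×10^11 = 3.22×10^13 K⁴.
Q = 5.67×10⁻⁸ × 3.30×10^-3 × 3.22×10^13 = 6030 W.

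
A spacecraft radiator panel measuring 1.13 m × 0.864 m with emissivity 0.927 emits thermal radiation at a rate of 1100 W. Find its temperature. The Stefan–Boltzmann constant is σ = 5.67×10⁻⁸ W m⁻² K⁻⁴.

A = 1.13 × 0.864 = 0.976 m².
From P = εσAT⁴, T = (P / εσA)^(1/4) = (1100 / (0.927 × 5.67×10⁻⁸ × 0.976))^(1/4).
T = (2.14×10^10)^(1/4) = 383 K.

T ≈ 383 K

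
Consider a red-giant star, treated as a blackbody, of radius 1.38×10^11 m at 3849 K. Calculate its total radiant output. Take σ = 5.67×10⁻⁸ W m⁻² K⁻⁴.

A = 4πr² = 4π × (1.38×10^11)² = 2.39×10^23 m².
P = σAT⁴ = 5.67×10⁻⁸ × 2.39×10^23 × (3849)⁴ = 5.67×10⁻⁸ × 2.39×10^23 × 2.19×10^14.
P = 2.98×10^30 W.

P ≈ 2.98×10^30 W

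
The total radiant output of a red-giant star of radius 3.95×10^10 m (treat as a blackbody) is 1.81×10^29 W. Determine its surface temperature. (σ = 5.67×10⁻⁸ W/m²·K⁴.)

T ≈ 3570 K

A = 4πr² = 4π × (3.95×10^10)² = 1.96×10^22 m².
From P = σAT⁴, T = (P / σA)^(1/4) = (1.81×10^29 / (5.67×10⁻⁸ × 1.96×10^22))^(1/4).
T = (1.63×10^14)^(1/4) = 3570 K.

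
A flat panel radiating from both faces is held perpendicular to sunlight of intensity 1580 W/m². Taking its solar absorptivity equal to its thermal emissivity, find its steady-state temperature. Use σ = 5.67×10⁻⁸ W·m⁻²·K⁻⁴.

Absorbed flux αS = emitted flux 2εσT⁴ per unit area; with α = ε this gives T = (S/2σ)^(1/4).
T = (1580 / (2 × 5.67×10⁻⁸))^(1/4) = (1.39×10^10)^(1/4).
T = 344 K.

T ≈ 344 K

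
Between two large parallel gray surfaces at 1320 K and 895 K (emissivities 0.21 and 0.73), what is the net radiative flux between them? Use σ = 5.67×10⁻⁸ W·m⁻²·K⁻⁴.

q ≈ 26500 W/m²

For two large parallel gray plates, q = σ(T₁⁴ − T₂⁴) / (1/ε₁ + 1/ε₂ − 1).
1/ε₁ + 1/ε₂ − 1 = 1/0.21 + 1/0.73 − 1 = 5.132.
T₁⁴ − T₂⁴ = 3.04×10^12 − 6.42×10^11 = 2.39×10^12 K⁴.
q = 5.67×10⁻⁸ × 2.39×10^12 / 5.132 = 26500 W/m².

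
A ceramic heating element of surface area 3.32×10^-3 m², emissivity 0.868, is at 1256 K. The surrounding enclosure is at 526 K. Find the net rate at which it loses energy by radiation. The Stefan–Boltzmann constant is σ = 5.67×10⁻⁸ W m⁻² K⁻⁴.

Q = εσA(T⁴ − T_s⁴). T⁴ − T_s⁴ = (1256)⁴ − (526)⁴ = 2.49×10^12 − 7.65×10^10 = 2.41×10^12 K⁴.
Q = 0.868 × 5.67×10⁻⁸ × 3.32×10^-3 × 2.41×10^12 = 394 W.

Q ≈ 394 W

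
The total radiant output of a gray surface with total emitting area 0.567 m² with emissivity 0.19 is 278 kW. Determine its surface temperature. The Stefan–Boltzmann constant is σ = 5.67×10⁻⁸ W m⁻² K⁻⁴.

From P = εσAT⁴, T = (P / εσA)^(1/4) = (2.78×10^5 / (0.19 × 5.67×10⁻⁸ × 0.567))^(1/4).
T = (4.55×10^13)^(1/4) = 2600 K.

T ≈ 2600 K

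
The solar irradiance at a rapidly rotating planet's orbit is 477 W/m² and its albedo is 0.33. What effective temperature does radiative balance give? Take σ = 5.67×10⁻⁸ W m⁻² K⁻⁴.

T ≈ 194 K

Power absorbed = (1−a)S·πR²; power emitted = 4πR²σT⁴. Equating and cancelling πR²:
T = ((1−a)S / 4σ)^(1/4) = (320 / (4 × 5.67×10⁻⁸))^(1/4) = (1.41×10^9)^(1/4).
T = 194 K.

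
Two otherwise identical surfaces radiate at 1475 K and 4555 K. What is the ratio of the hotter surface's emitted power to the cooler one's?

P ∝ T⁴, so the ratio is (4555/1475)⁴ = (3.088)⁴ = 90.9.

ratio ≈ 90.9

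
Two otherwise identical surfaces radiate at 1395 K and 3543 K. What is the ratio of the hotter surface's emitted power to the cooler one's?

P ∝ T⁴, so the ratio is (3543/1395)⁴ = (2.540)⁴ = 41.6.

ratio ≈ 41.6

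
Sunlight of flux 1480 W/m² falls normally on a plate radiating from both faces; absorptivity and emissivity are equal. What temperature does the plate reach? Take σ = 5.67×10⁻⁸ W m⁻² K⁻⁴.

Absorbed flux αS = emitted flux 2εσT⁴ per unit area; with α = ε this gives T = (S/2σ)^(1/4).
T = (1480 / (2 × 5.67×10⁻⁸))^(1/4) = (1.31×10^10)^(1/4).
T = 338 K.

T ≈ 338 K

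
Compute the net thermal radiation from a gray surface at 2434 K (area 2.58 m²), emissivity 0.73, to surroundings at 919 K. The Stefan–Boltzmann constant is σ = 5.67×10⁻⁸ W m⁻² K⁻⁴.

Q = εσA(T⁴ − T_s⁴). T⁴ − T_s⁴ = (2434)⁴ − (919)⁴ = 3.51×10^13 − 7.13×10^11 = 3.44×10^13 K⁴.
Q = 0.73 × 5.67×10⁻⁸ × 2.58 × 3.44×10^13 = 3.67×10^6 W.

Q ≈ 3.67×10^6 W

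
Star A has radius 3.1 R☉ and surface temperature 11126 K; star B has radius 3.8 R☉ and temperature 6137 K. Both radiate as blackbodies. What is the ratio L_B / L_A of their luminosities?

L = 4πR²σT⁴ ∝ R²T⁴, so L_B/L_A = (3.8/3.1)² × (6137/11126)⁴ = 1.50 × 0.0926 = 0.139.

L_B/L_A ≈ 0.139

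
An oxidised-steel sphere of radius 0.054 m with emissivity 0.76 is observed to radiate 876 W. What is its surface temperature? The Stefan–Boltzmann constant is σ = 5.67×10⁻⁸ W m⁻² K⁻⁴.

T ≈ 863 K

A = 4πr² = 4π × (0.054)² = 0.0366 m².
From P = εσAT⁴, T = (P / εσA)^(1/4) = (876 / (0.76 × 5.67×10⁻⁸ × 0.0366))^(1/4).
T = (5.55×10^11)^(1/4) = 863 K.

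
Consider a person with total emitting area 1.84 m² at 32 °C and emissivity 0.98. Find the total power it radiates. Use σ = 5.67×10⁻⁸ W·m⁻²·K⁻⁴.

P ≈ 885 W

32 °C = 305 K.
Stefan–Boltzmann: P = εσAT⁴ = 0.98 × 5.67×10⁻⁸ × 1.84 × (305)⁴ = 0.98 × 5.67×10⁻⁸ × 1.84 × 8.65×10^9.
P = 885 W.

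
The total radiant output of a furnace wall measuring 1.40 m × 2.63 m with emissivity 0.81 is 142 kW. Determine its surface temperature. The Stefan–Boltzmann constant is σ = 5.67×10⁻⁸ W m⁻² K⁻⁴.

A = 1.40 × 2.63 = 3.68 m².
From P = εσAT⁴, T = (P / εσA)^(1/4) = (1.42×10^5 / (0.81 × 5.67×10⁻⁸ × 3.68))^(1/4).
T = (8.40×10^11)^(1/4) = 957 K.

T ≈ 957 K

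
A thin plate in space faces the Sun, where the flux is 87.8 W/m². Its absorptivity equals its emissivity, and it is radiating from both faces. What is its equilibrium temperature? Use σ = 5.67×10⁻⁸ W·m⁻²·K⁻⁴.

T ≈ 167 K

Absorbed flux αS = emitted flux 2εσT⁴ per unit area; with α = ε this gives T = (S/2σ)^(1/4).
T = (87.8 / (2 × 5.67×10⁻⁸))^(1/4) = (7.74×10^8)^(1/4).
T = 167 K.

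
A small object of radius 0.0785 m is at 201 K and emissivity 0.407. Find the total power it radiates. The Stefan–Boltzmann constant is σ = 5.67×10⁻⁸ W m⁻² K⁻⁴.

P ≈ 2.92 W

A = 4πr² = 4π × (0.0785)² = 0.0774 m².
Stefan–Boltzmann: P = εσAT⁴ = 0.407 × 5.67×10⁻⁸ × 0.0774 × (201)⁴ = 0.407 × 5.67×10⁻⁸ × 0.0774 × 1.63×10^9.
P = 2.92 W.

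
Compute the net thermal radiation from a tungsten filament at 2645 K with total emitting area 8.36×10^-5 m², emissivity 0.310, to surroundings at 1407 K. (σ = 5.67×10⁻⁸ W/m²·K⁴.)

Q = εσA(T⁴ − T_s⁴). T⁴ − T_s⁴ = (2645)⁴ − (1407)⁴ = 4.89×10^13 − 3.92×10^12 = 4.50×10^13 K⁴.
Q = 0.310 × 5.67×10⁻⁸ × 8.36×10^-5 × 4.50×10^13 = 66.2 W.

Q ≈ 66.2 W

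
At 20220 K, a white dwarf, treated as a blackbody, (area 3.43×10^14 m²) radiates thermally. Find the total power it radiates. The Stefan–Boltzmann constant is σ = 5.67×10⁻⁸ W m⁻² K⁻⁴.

P = σAT⁴ = 5.67×10⁻⁸ × 3.43×10^14 × (20220)⁴ = 5.67×10⁻⁸ × 3.43×10^14 × 1.67×10^17.
P = 3.25×10^24 W.

P ≈ 3.25×10^24 W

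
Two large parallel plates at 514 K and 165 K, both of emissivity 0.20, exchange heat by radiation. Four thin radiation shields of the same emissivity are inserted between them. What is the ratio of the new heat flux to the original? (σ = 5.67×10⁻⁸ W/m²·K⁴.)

ratio ≈ 0.200

With N identical shields there are N+1 = 5 gaps in series, each with the same radiative resistance, so the flux falls to 1/(N+1) of its unshielded value.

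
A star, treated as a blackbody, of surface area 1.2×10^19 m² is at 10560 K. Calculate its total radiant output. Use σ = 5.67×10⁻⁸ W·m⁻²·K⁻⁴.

P = σAT⁴ = 5.67×10⁻⁸ × 1.20×10^19 × (10560)⁴ = 5.67×10⁻⁸ × 1.20×10^19 × 1.24×10^16.
P = 8.46×10^27 W.

P ≈ 8.46×10^27 W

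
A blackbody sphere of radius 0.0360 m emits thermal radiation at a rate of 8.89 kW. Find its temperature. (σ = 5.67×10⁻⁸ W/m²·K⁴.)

A = 4πr² = 4π × (0.0360)² = 0.0163 m².
From P = σAT⁴, T = (P / σA)^(1/4) = (8890 / (5.67×10⁻⁸ × 0.0163))^(1/4).
T = (9.63×10^12)^(1/4) = 1760 K.

T ≈ 1760 K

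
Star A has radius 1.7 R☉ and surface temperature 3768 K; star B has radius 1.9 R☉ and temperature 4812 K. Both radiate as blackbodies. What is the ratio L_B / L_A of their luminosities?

L = 4πR²σT⁴ ∝ R²T⁴, so L_B/L_A = (1.9/1.7)² × (4812/3768)⁴ = 1.25 × 2.66 = 3.32.

L_B/L_A ≈ 3.32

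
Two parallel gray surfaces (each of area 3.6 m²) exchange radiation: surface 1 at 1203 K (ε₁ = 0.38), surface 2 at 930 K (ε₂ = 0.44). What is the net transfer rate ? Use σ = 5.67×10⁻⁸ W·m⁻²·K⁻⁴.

Q ≈ 70400 W

For two large parallel gray plates, q = σ(T₁⁴ − T₂⁴) / (1/ε₁ + 1/ε₂ − 1).
1/ε₁ + 1/ε₂ − 1 = 1/0.38 + 1/0.44 − 1 = 3.904.
T₁⁴ − T₂⁴ = 2.09×10^12 − 7.48×10^11 = 1.35×10^12 K⁴.
q = 5.67×10⁻⁸ × 1.35×10^12 / 3.904 = 19600 W/m².
Q = q·A = 19600 × 3.6 = 70400 W.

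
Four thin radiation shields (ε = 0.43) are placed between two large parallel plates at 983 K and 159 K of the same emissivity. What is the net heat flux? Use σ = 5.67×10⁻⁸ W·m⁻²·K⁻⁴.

q ≈ 2900 W/m²

Each of the 5 gaps contributes resistance (2/ε − 1) = 2/0.43 − 1 = 3.651; total = 18.26.
q = σ(T₁⁴ − T₂⁴) / 18.26 = 5.67×10⁻⁸ × 9.33×10^11 / 18.26 = 2900 W/m².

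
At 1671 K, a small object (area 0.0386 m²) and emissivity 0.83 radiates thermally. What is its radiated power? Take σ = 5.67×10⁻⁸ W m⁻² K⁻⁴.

Stefan–Boltzmann: P = εσAT⁴ = 0.83 × 5.67×10⁻⁸ × 0.0386 × (1671)⁴ = 0.83 × 5.67×10⁻⁸ × 0.0386 × 7.80×10^12.
P = 14200 W.

P ≈ 14200 W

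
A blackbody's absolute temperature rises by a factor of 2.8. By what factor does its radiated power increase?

factor ≈ 61.5

P ∝ T⁴, so the power scales as (2.8)⁴ = 61.5.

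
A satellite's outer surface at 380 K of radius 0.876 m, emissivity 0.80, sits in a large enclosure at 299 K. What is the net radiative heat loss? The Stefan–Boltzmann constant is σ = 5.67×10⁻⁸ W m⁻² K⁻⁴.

Q ≈ 5620 W

A = 4πr² = 4π × (0.876)² = 9.64 m².
Q = εσA(T⁴ − T_s⁴). T⁴ − T_s⁴ = (380)⁴ − (299)⁴ = 2.09×10^10 − 7.99×10^9 = 1.29×10^10 K⁴.
Q = 0.80 × 5.67×10⁻⁸ × 9.64 × 1.29×10^10 = 5620 W.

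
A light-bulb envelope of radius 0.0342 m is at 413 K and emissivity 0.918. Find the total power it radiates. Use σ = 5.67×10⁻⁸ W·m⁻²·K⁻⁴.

P ≈ 22.3 W

A = 4πr² = 4π × (0.0342)² = 0.0147 m².
Stefan–Boltzmann: P = εσAT⁴ = 0.918 × 5.67×10⁻⁸ × 0.0147 × (413)⁴ = 0.918 × 5.67×10⁻⁸ × 0.0147 × 2.91×10^10.
P = 22.3 W.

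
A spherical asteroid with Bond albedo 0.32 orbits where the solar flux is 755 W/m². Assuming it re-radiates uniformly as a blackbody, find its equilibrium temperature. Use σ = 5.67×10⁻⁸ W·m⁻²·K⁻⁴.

T ≈ 218 K

Power absorbed = (1−a)S·πR²; power emitted = 4πR²σT⁴. Equating and cancelling πR²:
T = ((1−a)S / 4σ)^(1/4) = (513 / (4 × 5.67×10⁻⁸))^(1/4) = (2.26×10^9)^(1/4).
T = 218 K.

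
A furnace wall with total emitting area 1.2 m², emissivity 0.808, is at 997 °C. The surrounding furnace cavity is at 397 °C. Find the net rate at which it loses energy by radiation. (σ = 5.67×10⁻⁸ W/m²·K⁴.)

Convert: 997 °C = 1270 K; 397 °C = 670 K.
Q = εσA(T⁴ − T_s⁴). T⁴ − T_s⁴ = (1270)⁴ − (670)⁴ = 2.60×10^12 − 2.02×10^11 = 2.40×10^12 K⁴.
Q = 0.808 × 5.67×10⁻⁸ × 1.20 × 2.40×10^12 = 1.32×10^5 W.

Q ≈ 1.32×10^5 W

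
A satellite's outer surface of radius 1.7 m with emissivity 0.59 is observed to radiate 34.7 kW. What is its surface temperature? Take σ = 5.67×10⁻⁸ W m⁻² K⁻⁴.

A = 4πr² = 4π × (1.7)² = 36.3 m².
From P = εσAT⁴, T = (P / εσA)^(1/4) = (34700 / (0.59 × 5.67×10⁻⁸ × 36.3))^(1/4).
T = (2.86×10^10)^(1/4) = 411 K.

T ≈ 411 K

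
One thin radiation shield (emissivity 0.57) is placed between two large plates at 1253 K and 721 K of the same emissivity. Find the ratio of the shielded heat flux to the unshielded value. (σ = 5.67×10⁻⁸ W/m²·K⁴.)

With N identical shields there are N+1 = 2 gaps in series, each with the same radiative resistance, so the flux falls to 1/(N+1) of its unshielded value.

ratio ≈ 0.500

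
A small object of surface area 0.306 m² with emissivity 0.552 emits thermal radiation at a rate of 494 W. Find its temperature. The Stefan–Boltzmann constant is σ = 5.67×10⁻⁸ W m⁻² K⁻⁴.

From P = εσAT⁴, T = (P / εσA)^(1/4) = (494 / (0.552 × 5.67×10⁻⁸ × 0.306))^(1/4).
T = (5.16×10^10)^(1/4) = 477 K.

T ≈ 477 K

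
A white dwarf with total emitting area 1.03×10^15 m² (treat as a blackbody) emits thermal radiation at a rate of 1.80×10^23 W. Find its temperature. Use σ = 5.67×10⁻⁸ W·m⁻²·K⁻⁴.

T ≈ 7450 K

From P = σAT⁴, T = (P / σA)^(1/4) = (1.80×10^23 / (5.67×10⁻⁸ × 1.03×10^15))^(1/4).
T = (3.08×10^15)^(1/4) = 7450 K.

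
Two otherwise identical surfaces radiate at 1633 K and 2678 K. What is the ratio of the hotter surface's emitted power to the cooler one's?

P ∝ T⁴, so the ratio is (2678/1633)⁴ = (1.640)⁴ = 7.23.

ratio ≈ 7.23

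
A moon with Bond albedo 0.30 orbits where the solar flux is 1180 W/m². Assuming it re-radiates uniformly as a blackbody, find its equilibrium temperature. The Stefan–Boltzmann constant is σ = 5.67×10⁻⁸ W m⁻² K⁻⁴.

T ≈ 246 K

Power absorbed = (1−a)S·πR²; power emitted = 4πR²σT⁴. Equating and cancelling πR²:
T = ((1−a)S / 4σ)^(1/4) = (826 / (4 × 5.67×10⁻⁸))^(1/4) = (3.64×10^9)^(1/4).
T = 246 K.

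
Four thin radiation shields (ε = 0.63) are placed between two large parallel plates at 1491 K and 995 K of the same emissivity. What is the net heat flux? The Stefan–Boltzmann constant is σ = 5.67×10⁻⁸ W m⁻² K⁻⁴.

q ≈ 20700 W/m²

Each of the 5 gaps contributes resistance (2/ε − 1) = 2/0.63 − 1 = 2.175; total = 10.87.
q = σ(T₁⁴ − T₂⁴) / 10.87 = 5.67×10⁻⁸ × 3.96×10^12 / 10.87 = 20700 W/m².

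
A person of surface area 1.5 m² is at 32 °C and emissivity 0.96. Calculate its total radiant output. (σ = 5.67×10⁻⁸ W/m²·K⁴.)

P ≈ 707 W

32 °C = 305 K.
Stefan–Boltzmann: P = εσAT⁴ = 0.96 × 5.67×10⁻⁸ × 1.50 × (305)⁴ = 0.96 × 5.67×10⁻⁸ × 1.50 × 8.65×10^9.
P = 707 W.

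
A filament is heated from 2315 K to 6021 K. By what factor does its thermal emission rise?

ratio ≈ 45.8

P ∝ T⁴, so the ratio is (6021/2315)⁴ = (2.601)⁴ = 45.8.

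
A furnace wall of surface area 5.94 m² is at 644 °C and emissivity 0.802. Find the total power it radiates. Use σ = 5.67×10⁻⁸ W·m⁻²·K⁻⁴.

644 °C = 917 K.
P = εσAT⁴ = 0.802 × 5.67×10⁻⁸ × 5.94 × (917)⁴ = 0.802 × 5.67×10⁻⁸ × 5.94 × 7.07×10^11.
P = 1.91×10^5 W.

P ≈ 1.91×10^5 W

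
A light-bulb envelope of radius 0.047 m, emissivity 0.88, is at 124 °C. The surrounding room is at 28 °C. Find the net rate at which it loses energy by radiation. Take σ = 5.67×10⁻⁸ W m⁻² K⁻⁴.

Q ≈ 23.0 W

A = 4πr² = 4π × (0.047)² = 0.0278 m².
Convert: 124 °C = 397 K; 28 °C = 301 K.
Q = εσA(T⁴ − T_s⁴). T⁴ − T_s⁴ = (397)⁴ − (301)⁴ = 2.48×10^10 − 8.21×10^9 = 1.66×10^10 K⁴.
Q = 0.88 × 5.67×10⁻⁸ × 0.0278 × 1.66×10^10 = 23.0 W.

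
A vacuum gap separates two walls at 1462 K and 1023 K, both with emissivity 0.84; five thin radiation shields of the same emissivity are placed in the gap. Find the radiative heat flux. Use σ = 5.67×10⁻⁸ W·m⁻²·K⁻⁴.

q ≈ 23800 W/m²

Each of the 6 gaps contributes resistance (2/ε − 1) = 2/0.84 − 1 = 1.381; total = 8.286.
q = σ(T₁⁴ − T₂⁴) / 8.286 = 5.67×10⁻⁸ × 3.47×10^12 / 8.286 = 23800 W/m².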